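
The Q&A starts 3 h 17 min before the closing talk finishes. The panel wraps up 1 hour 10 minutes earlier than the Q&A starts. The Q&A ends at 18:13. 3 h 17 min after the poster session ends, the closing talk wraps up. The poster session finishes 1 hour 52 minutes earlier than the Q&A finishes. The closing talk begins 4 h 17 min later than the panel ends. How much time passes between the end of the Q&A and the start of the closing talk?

1 h 15 min

The poster session ends at 18:13 − 112 min = 16:21.
The closing talk ends at 16:21 + 197 min = 19:38.
The Q&A starts at 19:38 − 197 min = 16:21.
The panel ends at 16:21 − 70 min = 15:11.
The closing talk starts at 15:11 + 257 min = 19:28.
From 18:13 to 19:28 is 1 h 15 min.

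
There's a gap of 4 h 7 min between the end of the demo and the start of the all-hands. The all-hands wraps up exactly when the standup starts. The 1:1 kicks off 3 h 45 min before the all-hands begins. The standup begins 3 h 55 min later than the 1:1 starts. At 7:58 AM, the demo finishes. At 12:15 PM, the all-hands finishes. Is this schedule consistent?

Yes

The all-hands starts at 7:58 AM + 247 min = 12:05 PM.
The 1:1 starts at 12:05 PM − 225 min = 8:20 AM.
The standup starts at 8:20 AM + 235 min = 12:15 PM.
So the all-hands ends at 12:15 PM.
That matches the stated 12:15 PM, so the schedule is consistent.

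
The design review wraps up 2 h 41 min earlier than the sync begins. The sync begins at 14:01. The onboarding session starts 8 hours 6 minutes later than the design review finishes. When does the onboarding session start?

19:26

The design review ends at 14:01 − 161 min = 11:20.
The onboarding session starts at 11:20 + 486 min = 19:26.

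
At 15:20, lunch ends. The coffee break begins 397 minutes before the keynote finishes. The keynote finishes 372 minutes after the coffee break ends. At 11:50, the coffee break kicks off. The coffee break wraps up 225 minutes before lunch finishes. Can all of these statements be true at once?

No

The coffee break ends at 15:20 − 225 min = 11:35.
The keynote ends at 11:35 + 372 min = 17:47.
The coffee break starts at 17:47 − 397 min = 11:10.
But the coffee break is also said to start at 11:50 — a 40-minute conflict.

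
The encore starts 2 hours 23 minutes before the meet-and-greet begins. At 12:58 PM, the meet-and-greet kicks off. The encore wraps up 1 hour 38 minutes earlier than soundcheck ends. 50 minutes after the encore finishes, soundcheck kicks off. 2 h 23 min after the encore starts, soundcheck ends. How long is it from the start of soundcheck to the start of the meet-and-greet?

48 minutes

The encore starts at 12:58 PM − 143 min = 10:35 AM.
Soundcheck ends at 10:35 AM + 143 min = 12:58 PM.
The encore ends at 12:58 PM − 98 min = 11:20 AM.
Soundcheck starts at 11:20 AM + 50 min = 12:10 PM.
From 12:10 PM to 12:58 PM is 48 minutes.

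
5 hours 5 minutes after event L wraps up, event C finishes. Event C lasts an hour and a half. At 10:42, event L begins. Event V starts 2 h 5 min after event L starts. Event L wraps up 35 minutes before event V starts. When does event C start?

Event V starts at 10:42 + 125 min = 12:47.
Event L ends at 12:47 − 35 min = 12:12.
Event C ends at 12:12 + 305 min = 17:17.
Event C starts at 17:17 − 90 min = 15:47.

15:47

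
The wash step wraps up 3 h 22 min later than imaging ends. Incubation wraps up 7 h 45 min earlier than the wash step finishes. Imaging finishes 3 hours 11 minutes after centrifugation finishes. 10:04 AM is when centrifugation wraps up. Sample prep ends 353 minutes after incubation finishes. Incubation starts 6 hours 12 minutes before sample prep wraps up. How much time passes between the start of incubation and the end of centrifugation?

Imaging ends at 10:04 AM + 191 min = 1:15 PM.
The wash step ends at 1:15 PM + 202 min = 4:37 PM.
Incubation ends at 4:37 PM − 465 min = 8:52 AM.
Sample prep ends at 8:52 AM + 353 min = 2:45 PM.
Incubation starts at 2:45 PM − 372 min = 8:33 AM.
From 8:33 AM to 10:04 AM is 1 hour 31 minutes.

1 hour 31 minutes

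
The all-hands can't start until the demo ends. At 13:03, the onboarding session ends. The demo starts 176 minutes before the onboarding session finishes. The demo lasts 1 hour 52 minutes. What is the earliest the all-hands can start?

11:59

The demo starts at 13:03 − 176 min = 10:07.
The demo ends at 10:07 + 112 min = 11:59.
The all-hands is bounded by the demo, so the earliest it can start is 11:59.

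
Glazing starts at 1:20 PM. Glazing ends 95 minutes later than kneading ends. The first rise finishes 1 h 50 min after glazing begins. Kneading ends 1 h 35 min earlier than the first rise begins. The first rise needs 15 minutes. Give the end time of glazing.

2:55 PM

The first rise ends at 1:20 PM + 110 min = 3:10 PM.
The first rise starts at 3:10 PM − 15 min = 2:55 PM.
Kneading ends at 2:55 PM − 95 min = 1:20 PM.
Glazing ends at 1:20 PM + 95 min = 2:55 PM.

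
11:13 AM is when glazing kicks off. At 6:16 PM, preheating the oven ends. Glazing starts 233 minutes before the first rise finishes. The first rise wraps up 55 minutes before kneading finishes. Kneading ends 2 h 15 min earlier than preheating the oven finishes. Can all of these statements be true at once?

Yes

Kneading ends at 6:16 PM − 135 min = 4:01 PM.
The first rise ends at 4:01 PM − 55 min = 3:06 PM.
Glazing starts at 3:06 PM − 233 min = 11:13 AM.
That matches the stated 11:13 AM, so the schedule is consistent.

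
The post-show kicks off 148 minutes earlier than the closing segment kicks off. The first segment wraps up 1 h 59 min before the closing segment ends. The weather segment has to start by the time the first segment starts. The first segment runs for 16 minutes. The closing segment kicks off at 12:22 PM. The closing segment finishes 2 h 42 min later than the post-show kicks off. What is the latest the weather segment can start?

10:21 AM

The post-show starts at 12:22 PM − 148 min = 9:54 AM.
The closing segment ends at 9:54 AM + 162 min = 12:36 PM.
The first segment ends at 12:36 PM − 119 min = 10:37 AM.
The first segment starts at 10:37 AM − 16 min = 10:21 AM.
The weather segment is bounded by the first segment, so the latest it can start is 10:21 AM.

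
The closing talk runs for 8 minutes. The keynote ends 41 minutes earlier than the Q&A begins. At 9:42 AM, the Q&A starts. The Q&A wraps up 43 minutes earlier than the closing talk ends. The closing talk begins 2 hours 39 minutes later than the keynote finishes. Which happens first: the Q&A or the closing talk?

the Q&A

The keynote ends at 9:42 AM − 41 min = 9:01 AM.
The closing talk starts at 9:01 AM + 159 min = 11:40 AM.
The Q&A starts at 9:42 AM and the closing talk starts at 11:40 AM, so the Q&A is first.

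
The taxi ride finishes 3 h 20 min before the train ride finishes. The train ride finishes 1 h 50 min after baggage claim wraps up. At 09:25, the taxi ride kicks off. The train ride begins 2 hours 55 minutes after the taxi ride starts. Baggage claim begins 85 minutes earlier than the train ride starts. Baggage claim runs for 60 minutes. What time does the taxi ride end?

The train ride starts at 09:25 + 175 min = 12:20.
Baggage claim starts at 12:20 − 85 min = 10:55.
Baggage claim ends at 10:55 + 60 min = 11:55.
The train ride ends at 11:55 + 110 min = 13:45.
The taxi ride ends at 13:45 − 200 min = 10:25.

10:25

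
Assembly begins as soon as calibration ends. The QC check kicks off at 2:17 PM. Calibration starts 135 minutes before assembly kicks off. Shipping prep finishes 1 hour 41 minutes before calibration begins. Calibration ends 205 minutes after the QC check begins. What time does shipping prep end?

Calibration ends at 2:17 PM + 205 min = 5:42 PM.
So assembly starts at 5:42 PM.
Calibration starts at 5:42 PM − 135 min = 3:27 PM.
Shipping prep ends at 3:27 PM − 101 min = 1:46 PM.

1:46 PM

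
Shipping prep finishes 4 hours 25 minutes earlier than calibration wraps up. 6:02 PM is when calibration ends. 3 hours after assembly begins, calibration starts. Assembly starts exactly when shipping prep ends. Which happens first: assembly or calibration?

Shipping prep ends at 6:02 PM − 265 min = 1:37 PM.
So assembly starts at 1:37 PM.
Calibration starts at 1:37 PM + 180 min = 4:37 PM.
Assembly starts at 1:37 PM and calibration starts at 4:37 PM, so assembly is first.

assembly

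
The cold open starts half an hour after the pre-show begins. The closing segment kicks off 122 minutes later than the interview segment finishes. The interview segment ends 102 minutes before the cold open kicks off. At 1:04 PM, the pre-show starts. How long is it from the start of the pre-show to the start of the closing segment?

The cold open starts at 1:04 PM + 30 min = 1:34 PM.
The interview segment ends at 1:34 PM − 102 min = 11:52 AM.
The closing segment starts at 11:52 AM + 122 min = 1:54 PM.
From 1:04 PM to 1:54 PM is 50 minutes.

50 minutes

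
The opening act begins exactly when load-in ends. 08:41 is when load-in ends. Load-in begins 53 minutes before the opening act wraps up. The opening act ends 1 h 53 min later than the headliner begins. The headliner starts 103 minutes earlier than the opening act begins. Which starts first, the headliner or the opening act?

the headliner

The opening act starts at 08:41.
The headliner starts at 08:41 − 103 min = 06:58.
The headliner starts at 06:58 and the opening act starts at 08:41, so the headliner is first.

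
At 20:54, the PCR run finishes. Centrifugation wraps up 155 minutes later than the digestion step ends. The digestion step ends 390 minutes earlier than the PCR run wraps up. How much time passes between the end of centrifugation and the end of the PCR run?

235 minutes

The digestion step ends at 20:54 − 390 min = 14:24.
Centrifugation ends at 14:24 + 155 min = 16:59.
From 16:59 to 20:54 is 235 minutes.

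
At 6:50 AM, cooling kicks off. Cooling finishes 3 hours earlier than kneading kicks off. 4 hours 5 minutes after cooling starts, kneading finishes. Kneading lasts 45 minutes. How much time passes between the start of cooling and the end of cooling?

20 minutes

Kneading ends at 6:50 AM + 245 min = 10:55 AM.
Kneading starts at 10:55 AM − 45 min = 10:10 AM.
Cooling ends at 10:10 AM − 180 min = 7:10 AM.
From 6:50 AM to 7:10 AM is 20 minutes.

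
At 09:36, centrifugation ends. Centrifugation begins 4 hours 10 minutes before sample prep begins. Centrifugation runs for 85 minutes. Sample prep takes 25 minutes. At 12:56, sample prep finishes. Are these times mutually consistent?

Sample prep starts at 12:56 − 25 min = 12:31.
Centrifugation starts at 12:31 − 250 min = 08:21.
Centrifugation ends at 08:21 + 85 min = 09:46.
But centrifugation is also said to end at 09:36 — a 10-minute conflict.

No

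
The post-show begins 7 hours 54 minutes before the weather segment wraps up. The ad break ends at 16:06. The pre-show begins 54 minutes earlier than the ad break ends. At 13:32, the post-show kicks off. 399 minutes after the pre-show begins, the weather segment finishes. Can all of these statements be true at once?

The pre-show starts at 16:06 − 54 min = 15:12.
The weather segment ends at 15:12 + 399 min = 21:51.
The post-show starts at 21:51 − 474 min = 13:57.
But the post-show is also said to start at 13:32 — a 25-minute conflict.

No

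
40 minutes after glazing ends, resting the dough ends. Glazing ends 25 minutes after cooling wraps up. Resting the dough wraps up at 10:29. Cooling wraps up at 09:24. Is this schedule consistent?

Glazing ends at 09:24 + 25 min = 09:49.
Resting the dough ends at 09:49 + 40 min = 10:29.
That matches the stated 10:29, so the schedule is consistent.

Yes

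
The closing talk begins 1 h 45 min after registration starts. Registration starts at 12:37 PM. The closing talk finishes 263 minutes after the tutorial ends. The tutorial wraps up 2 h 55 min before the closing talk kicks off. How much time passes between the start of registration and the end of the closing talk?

The closing talk starts at 12:37 PM + 105 min = 2:22 PM.
The tutorial ends at 2:22 PM − 175 min = 11:27 AM.
The closing talk ends at 11:27 AM + 263 min = 3:50 PM.
From 12:37 PM to 3:50 PM is 193 minutes.

193 minutes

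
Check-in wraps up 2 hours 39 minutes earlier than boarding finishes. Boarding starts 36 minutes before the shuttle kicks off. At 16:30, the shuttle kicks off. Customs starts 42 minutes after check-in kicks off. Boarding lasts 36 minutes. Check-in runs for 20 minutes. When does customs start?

14:13

Boarding starts at 16:30 − 36 min = 15:54.
Boarding ends at 15:54 + 36 min = 16:30.
Check-in ends at 16:30 − 159 min = 13:51.
Check-in starts at 13:51 − 20 min = 13:31.
Customs starts at 13:31 + 42 min = 14:13.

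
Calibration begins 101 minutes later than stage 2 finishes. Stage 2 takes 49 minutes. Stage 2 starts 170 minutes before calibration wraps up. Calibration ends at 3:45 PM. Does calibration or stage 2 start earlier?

Stage 2 starts at 3:45 PM − 170 min = 12:55 PM.
Stage 2 ends at 12:55 PM + 49 min = 1:44 PM.
Calibration starts at 1:44 PM + 101 min = 3:25 PM.
Calibration starts at 3:25 PM and stage 2 starts at 12:55 PM, so stage 2 is first.

stage 2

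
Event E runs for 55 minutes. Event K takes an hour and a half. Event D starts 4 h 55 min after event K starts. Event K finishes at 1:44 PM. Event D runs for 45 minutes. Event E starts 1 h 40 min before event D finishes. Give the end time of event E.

Event K starts at 1:44 PM − 90 min = 12:14 PM.
Event D starts at 12:14 PM + 295 min = 5:09 PM.
Event D ends at 5:09 PM + 45 min = 5:54 PM.
Event E starts at 5:54 PM − 100 min = 4:14 PM.
Event E ends at 4:14 PM + 55 min = 5:09 PM.

5:09 PM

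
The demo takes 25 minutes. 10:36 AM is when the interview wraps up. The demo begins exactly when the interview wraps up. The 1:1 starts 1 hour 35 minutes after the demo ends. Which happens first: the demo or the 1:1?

The demo starts at 10:36 AM.
The demo ends at 10:36 AM + 25 min = 11:01 AM.
The 1:1 starts at 11:01 AM + 95 min = 12:36 PM.
The demo starts at 10:36 AM and the 1:1 starts at 12:36 PM, so the demo is first.

the demo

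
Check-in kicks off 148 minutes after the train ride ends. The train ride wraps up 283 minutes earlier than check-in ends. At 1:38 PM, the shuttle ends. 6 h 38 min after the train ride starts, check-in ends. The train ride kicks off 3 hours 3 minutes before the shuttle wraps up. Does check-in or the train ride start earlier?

The train ride starts at 1:38 PM − 183 min = 10:35 AM.
Check-in ends at 10:35 AM + 398 min = 5:13 PM.
The train ride ends at 5:13 PM − 283 min = 12:30 PM.
Check-in starts at 12:30 PM + 148 min = 2:58 PM.
Check-in starts at 2:58 PM and the train ride starts at 10:35 AM, so the train ride is first.

the train ride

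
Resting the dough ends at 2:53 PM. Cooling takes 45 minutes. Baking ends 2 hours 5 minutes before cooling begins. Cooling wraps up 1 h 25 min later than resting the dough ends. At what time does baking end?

1:28 PM

Cooling ends at 2:53 PM + 85 min = 4:18 PM.
Cooling starts at 4:18 PM − 45 min = 3:33 PM.
Baking ends at 3:33 PM − 125 min = 1:28 PM.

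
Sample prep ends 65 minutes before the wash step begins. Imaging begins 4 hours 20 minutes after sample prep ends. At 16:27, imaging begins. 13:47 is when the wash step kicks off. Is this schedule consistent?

No

Sample prep ends at 13:47 − 65 min = 12:42.
Imaging starts at 12:42 + 260 min = 17:02.
But imaging is also said to start at 16:27 — a 35-minute conflict.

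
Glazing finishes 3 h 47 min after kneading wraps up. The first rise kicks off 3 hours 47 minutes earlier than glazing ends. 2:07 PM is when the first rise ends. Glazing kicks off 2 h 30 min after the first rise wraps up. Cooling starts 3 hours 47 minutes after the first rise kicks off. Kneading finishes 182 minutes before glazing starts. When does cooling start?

5:22 PM

Glazing starts at 2:07 PM + 150 min = 4:37 PM.
Kneading ends at 4:37 PM − 182 min = 1:35 PM.
Glazing ends at 1:35 PM + 227 min = 5:22 PM.
The first rise starts at 5:22 PM − 227 min = 1:35 PM.
Cooling starts at 1:35 PM + 227 min = 5:22 PM.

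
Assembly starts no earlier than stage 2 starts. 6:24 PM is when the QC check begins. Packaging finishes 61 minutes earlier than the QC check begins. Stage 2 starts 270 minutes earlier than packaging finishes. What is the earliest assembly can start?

12:53 PM

Packaging ends at 6:24 PM − 61 min = 5:23 PM.
Stage 2 starts at 5:23 PM − 270 min = 12:53 PM.
Assembly is bounded by stage 2, so the earliest it can start is 12:53 PM.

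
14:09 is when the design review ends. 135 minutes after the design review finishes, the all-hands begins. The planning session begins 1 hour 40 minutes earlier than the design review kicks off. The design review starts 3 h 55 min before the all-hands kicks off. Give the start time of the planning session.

10:49

The all-hands starts at 14:09 + 135 min = 16:24.
The design review starts at 16:24 − 235 min = 12:29.
The planning session starts at 12:29 − 100 min = 10:49.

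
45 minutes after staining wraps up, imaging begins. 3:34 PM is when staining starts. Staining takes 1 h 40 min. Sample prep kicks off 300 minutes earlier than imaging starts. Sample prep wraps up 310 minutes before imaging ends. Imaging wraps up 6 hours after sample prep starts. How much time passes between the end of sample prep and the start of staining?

1 hour 45 minutes

Staining ends at 3:34 PM + 100 min = 5:14 PM.
Imaging starts at 5:14 PM + 45 min = 5:59 PM.
Sample prep starts at 5:59 PM − 300 min = 12:59 PM.
Imaging ends at 12:59 PM + 360 min = 6:59 PM.
Sample prep ends at 6:59 PM − 310 min = 1:49 PM.
From 1:49 PM to 3:34 PM is 1 hour 45 minutes.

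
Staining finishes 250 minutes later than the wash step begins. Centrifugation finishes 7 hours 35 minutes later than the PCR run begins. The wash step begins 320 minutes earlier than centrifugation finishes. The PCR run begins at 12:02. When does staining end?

18:27

Centrifugation ends at 12:02 + 455 min = 19:37.
The wash step starts at 19:37 − 320 min = 14:17.
Staining ends at 14:17 + 250 min = 18:27.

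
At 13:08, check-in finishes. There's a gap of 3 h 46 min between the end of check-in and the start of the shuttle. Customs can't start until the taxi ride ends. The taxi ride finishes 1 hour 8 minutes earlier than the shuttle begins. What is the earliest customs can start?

The shuttle starts at 13:08 + 226 min = 16:54.
The taxi ride ends at 16:54 − 68 min = 15:46.
Customs is bounded by the taxi ride, so the earliest it can start is 15:46.

15:46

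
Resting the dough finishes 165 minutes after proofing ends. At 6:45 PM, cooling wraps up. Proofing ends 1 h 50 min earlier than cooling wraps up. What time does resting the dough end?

Proofing ends at 6:45 PM − 110 min = 4:55 PM.
Resting the dough ends at 4:55 PM + 165 min = 7:40 PM.

7:40 PM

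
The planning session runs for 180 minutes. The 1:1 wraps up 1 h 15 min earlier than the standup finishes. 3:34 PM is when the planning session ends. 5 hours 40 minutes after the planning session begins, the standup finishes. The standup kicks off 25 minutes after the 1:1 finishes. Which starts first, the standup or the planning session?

the planning session

The planning session starts at 3:34 PM − 180 min = 12:34 PM.
The standup ends at 12:34 PM + 340 min = 6:14 PM.
The 1:1 ends at 6:14 PM − 75 min = 4:59 PM.
The standup starts at 4:59 PM + 25 min = 5:24 PM.
The standup starts at 5:24 PM and the planning session starts at 12:34 PM, so the planning session is first.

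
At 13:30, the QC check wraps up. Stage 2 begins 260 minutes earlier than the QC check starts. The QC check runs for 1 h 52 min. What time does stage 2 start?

The QC check starts at 13:30 − 112 min = 11:38.
Stage 2 starts at 11:38 − 260 min = 07:18.

07:18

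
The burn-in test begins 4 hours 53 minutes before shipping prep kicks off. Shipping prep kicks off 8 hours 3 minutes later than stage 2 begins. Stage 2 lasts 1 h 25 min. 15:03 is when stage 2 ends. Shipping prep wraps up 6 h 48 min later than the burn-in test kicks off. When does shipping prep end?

23:36

Stage 2 starts at 15:03 − 85 min = 13:38.
Shipping prep starts at 13:38 + 483 min = 21:41.
The burn-in test starts at 21:41 − 293 min = 16:48.
Shipping prep ends at 16:48 + 408 min = 23:36.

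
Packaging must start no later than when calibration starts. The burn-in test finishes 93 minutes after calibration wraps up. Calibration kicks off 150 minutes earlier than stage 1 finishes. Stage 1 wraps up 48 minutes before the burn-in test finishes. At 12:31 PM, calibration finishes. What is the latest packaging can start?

The burn-in test ends at 12:31 PM + 93 min = 2:04 PM.
Stage 1 ends at 2:04 PM − 48 min = 1:16 PM.
Calibration starts at 1:16 PM − 150 min = 10:46 AM.
Packaging is bounded by calibration, so the latest it can start is 10:46 AM.

10:46 AM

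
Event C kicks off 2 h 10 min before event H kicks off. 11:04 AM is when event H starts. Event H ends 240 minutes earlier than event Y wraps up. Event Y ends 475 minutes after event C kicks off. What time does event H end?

12:49 PM

Event C starts at 11:04 AM − 130 min = 8:54 AM.
Event Y ends at 8:54 AM + 475 min = 4:49 PM.
Event H ends at 4:49 PM − 240 min = 12:49 PM.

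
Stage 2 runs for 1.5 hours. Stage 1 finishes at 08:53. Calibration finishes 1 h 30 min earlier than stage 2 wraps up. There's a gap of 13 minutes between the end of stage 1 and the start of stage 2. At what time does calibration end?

Stage 2 starts at 08:53 + 13 min = 09:06.
Stage 2 ends at 09:06 + 90 min = 10:36.
Calibration ends at 10:36 − 90 min = 09:06.

09:06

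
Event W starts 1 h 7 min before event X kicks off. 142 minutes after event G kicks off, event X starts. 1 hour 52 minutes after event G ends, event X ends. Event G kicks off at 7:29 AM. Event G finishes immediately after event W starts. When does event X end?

Event X starts at 7:29 AM + 142 min = 9:51 AM.
Event W starts at 9:51 AM − 67 min = 8:44 AM.
So event G ends at 8:44 AM.
Event X ends at 8:44 AM + 112 min = 10:36 AM.

10:36 AM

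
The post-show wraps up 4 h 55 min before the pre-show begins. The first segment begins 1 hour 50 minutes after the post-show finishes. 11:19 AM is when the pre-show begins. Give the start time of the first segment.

The post-show ends at 11:19 AM − 295 min = 6:24 AM.
The first segment starts at 6:24 AM + 110 min = 8:14 AM.

8:14 AM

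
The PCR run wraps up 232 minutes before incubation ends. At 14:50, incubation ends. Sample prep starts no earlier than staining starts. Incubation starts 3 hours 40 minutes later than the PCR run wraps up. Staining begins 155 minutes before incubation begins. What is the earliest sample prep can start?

12:03

The PCR run ends at 14:50 − 232 min = 10:58.
Incubation starts at 10:58 + 220 min = 14:38.
Staining starts at 14:38 − 155 min = 12:03.
Sample prep is bounded by staining, so the earliest it can start is 12:03.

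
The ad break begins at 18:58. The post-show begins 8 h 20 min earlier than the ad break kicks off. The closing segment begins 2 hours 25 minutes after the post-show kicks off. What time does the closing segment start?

13:03

The post-show starts at 18:58 − 500 min = 10:38.
The closing segment starts at 10:38 + 145 min = 13:03.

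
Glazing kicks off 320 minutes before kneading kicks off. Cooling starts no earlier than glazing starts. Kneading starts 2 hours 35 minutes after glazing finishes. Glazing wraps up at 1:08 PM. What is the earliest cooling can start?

Kneading starts at 1:08 PM + 155 min = 3:43 PM.
Glazing starts at 3:43 PM − 320 min = 10:23 AM.
Cooling is bounded by glazing, so the earliest it can start is 10:23 AM.

10:23 AM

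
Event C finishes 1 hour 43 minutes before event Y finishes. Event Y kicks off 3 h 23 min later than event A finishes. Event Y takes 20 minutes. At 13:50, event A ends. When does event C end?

15:50

Event Y starts at 13:50 + 203 min = 17:13.
Event Y ends at 17:13 + 20 min = 17:33.
Event C ends at 17:33 − 103 min = 15:50.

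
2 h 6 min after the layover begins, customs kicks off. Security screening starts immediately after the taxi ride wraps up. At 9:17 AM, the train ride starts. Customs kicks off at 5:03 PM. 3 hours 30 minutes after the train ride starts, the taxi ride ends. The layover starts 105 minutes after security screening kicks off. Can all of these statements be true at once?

The taxi ride ends at 9:17 AM + 210 min = 12:47 PM.
So security screening starts at 12:47 PM.
The layover starts at 12:47 PM + 105 min = 2:32 PM.
Customs starts at 2:32 PM + 126 min = 4:38 PM.
But customs is also said to start at 5:03 PM — a 25-minute conflict.

No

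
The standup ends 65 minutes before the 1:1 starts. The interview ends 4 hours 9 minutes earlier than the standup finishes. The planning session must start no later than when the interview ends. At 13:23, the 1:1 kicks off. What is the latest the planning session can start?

The standup ends at 13:23 − 65 min = 12:18.
The interview ends at 12:18 − 249 min = 08:09.
The planning session is bounded by the interview, so the latest it can start is 08:09.

08:09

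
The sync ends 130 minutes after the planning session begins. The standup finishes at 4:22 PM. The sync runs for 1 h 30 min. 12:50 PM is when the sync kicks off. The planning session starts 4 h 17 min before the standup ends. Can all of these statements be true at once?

No

The planning session starts at 4:22 PM − 257 min = 12:05 PM.
The sync ends at 12:05 PM + 130 min = 2:15 PM.
The sync starts at 2:15 PM − 90 min = 12:45 PM.
But the sync is also said to start at 12:50 PM — a 5-minute conflict.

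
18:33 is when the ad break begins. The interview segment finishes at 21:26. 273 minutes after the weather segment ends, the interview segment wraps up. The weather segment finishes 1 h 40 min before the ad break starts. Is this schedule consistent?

Yes

The weather segment ends at 18:33 − 100 min = 16:53.
The interview segment ends at 16:53 + 273 min = 21:26.
That matches the stated 21:26, so the schedule is consistent.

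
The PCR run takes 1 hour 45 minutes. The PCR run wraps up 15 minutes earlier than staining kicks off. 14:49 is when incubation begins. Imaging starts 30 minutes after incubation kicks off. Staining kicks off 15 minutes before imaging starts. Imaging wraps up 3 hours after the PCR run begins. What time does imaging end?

16:04

Imaging starts at 14:49 + 30 min = 15:19.
Staining starts at 15:19 − 15 min = 15:04.
The PCR run ends at 15:04 − 15 min = 14:49.
The PCR run starts at 14:49 − 105 min = 13:04.
Imaging ends at 13:04 + 180 min = 16:04.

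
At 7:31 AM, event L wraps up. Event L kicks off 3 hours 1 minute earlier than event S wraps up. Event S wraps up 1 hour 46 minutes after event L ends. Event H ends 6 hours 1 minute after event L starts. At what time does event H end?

12:17 PM

Event S ends at 7:31 AM + 106 min = 9:17 AM.
Event L starts at 9:17 AM − 181 min = 6:16 AM.
Event H ends at 6:16 AM + 361 min = 12:17 PM.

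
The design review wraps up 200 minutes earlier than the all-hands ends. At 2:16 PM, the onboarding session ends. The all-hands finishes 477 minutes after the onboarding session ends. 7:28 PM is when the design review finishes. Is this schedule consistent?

The all-hands ends at 2:16 PM + 477 min = 10:13 PM.
The design review ends at 10:13 PM − 200 min = 6:53 PM.
But the design review is also said to end at 7:28 PM — a 35-minute conflict.

No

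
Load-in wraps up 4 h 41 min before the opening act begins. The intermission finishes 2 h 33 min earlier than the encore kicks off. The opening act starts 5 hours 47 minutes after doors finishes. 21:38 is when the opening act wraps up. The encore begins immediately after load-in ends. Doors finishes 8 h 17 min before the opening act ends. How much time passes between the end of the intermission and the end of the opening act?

Doors ends at 21:38 − 497 min = 13:21.
The opening act starts at 13:21 + 347 min = 19:08.
Load-in ends at 19:08 − 281 min = 14:27.
So the encore starts at 14:27.
The intermission ends at 14:27 − 153 min = 11:54.
From 11:54 to 21:38 is 9 h 44 min.

9 h 44 min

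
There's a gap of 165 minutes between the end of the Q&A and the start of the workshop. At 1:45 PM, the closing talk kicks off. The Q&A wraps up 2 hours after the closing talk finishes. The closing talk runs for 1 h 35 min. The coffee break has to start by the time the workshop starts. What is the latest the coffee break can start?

The closing talk ends at 1:45 PM + 95 min = 3:20 PM.
The Q&A ends at 3:20 PM + 120 min = 5:20 PM.
The workshop starts at 5:20 PM + 165 min = 8:05 PM.
The coffee break is bounded by the workshop, so the latest it can start is 8:05 PM.

8:05 PM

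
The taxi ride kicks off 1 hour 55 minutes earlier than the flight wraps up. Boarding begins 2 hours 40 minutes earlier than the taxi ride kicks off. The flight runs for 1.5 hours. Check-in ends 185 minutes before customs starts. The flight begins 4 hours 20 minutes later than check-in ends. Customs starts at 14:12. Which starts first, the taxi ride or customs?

Check-in ends at 14:12 − 185 min = 11:07.
The flight starts at 11:07 + 260 min = 15:27.
The flight ends at 15:27 + 90 min = 16:57.
The taxi ride starts at 16:57 − 115 min = 15:02.
The taxi ride starts at 15:02 and customs starts at 14:12, so customs is first.

customs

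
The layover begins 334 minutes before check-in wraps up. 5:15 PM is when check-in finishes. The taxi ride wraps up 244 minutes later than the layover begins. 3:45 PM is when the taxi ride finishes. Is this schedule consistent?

The layover starts at 5:15 PM − 334 min = 11:41 AM.
The taxi ride ends at 11:41 AM + 244 min = 3:45 PM.
That matches the stated 3:45 PM, so the schedule is consistent.

Yes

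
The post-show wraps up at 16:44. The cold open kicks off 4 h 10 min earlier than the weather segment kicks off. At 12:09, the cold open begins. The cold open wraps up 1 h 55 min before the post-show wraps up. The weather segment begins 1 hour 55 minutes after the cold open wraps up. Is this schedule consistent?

No

The cold open ends at 16:44 − 115 min = 14:49.
The weather segment starts at 14:49 + 115 min = 16:44.
The cold open starts at 16:44 − 250 min = 12:34.
But the cold open is also said to start at 12:09 — a 25-minute conflict.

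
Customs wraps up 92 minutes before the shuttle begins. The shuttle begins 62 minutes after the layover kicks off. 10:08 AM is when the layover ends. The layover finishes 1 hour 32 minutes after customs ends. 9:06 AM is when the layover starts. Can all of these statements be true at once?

The shuttle starts at 9:06 AM + 62 min = 10:08 AM.
Customs ends at 10:08 AM − 92 min = 8:36 AM.
The layover ends at 8:36 AM + 92 min = 10:08 AM.
That matches the stated 10:08 AM, so the schedule is consistent.

Yes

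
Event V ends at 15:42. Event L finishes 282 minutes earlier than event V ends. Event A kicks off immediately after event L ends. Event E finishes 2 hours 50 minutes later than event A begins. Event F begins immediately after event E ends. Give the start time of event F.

Event L ends at 15:42 − 282 min = 11:00.
So event A starts at 11:00.
Event E ends at 11:00 + 170 min = 13:50.
So event F starts at 13:50.

13:50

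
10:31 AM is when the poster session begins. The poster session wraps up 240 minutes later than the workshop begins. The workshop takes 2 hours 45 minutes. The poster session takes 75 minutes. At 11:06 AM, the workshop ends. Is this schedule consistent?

No

The workshop starts at 11:06 AM − 165 min = 8:21 AM.
The poster session ends at 8:21 AM + 240 min = 12:21 PM.
The poster session starts at 12:21 PM − 75 min = 11:06 AM.
But the poster session is also said to start at 10:31 AM — a 35-minute conflict.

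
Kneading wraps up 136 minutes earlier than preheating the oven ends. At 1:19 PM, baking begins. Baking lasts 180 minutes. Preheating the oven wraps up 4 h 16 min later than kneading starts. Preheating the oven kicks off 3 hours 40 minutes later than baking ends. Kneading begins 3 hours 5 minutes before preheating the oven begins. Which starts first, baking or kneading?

Baking ends at 1:19 PM + 180 min = 4:19 PM.
Preheating the oven starts at 4:19 PM + 220 min = 7:59 PM.
Kneading starts at 7:59 PM − 185 min = 4:54 PM.
Baking starts at 1:19 PM and kneading starts at 4:54 PM, so baking is first.

baking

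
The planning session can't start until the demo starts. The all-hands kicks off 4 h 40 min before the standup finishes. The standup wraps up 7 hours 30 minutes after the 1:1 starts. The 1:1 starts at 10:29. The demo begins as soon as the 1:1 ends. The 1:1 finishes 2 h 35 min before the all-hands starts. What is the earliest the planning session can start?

10:44

The standup ends at 10:29 + 450 min = 17:59.
The all-hands starts at 17:59 − 280 min = 13:19.
The 1:1 ends at 13:19 − 155 min = 10:44.
So the demo starts at 10:44.
The planning session is bounded by the demo, so the earliest it can start is 10:44.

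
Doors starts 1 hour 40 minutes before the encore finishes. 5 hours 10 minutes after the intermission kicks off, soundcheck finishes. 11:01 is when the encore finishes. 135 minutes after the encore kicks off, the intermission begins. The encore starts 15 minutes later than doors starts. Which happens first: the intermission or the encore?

the encore

Doors starts at 11:01 − 100 min = 09:21.
The encore starts at 09:21 + 15 min = 09:36.
The intermission starts at 09:36 + 135 min = 11:51.
The intermission starts at 11:51 and the encore starts at 09:36, so the encore is first.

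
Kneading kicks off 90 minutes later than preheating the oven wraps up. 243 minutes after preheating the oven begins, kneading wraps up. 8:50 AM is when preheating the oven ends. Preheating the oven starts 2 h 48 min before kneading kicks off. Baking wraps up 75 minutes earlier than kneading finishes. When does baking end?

Kneading starts at 8:50 AM + 90 min = 10:20 AM.
Preheating the oven starts at 10:20 AM − 168 min = 7:32 AM.
Kneading ends at 7:32 AM + 243 min = 11:35 AM.
Baking ends at 11:35 AM − 75 min = 10:20 AM.

10:20 AM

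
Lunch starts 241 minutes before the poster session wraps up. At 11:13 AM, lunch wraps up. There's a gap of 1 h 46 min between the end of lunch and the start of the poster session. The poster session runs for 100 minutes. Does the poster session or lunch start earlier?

The poster session starts at 11:13 AM + 106 min = 12:59 PM.
The poster session ends at 12:59 PM + 100 min = 2:39 PM.
Lunch starts at 2:39 PM − 241 min = 10:38 AM.
The poster session starts at 12:59 PM and lunch starts at 10:38 AM, so lunch is first.

lunch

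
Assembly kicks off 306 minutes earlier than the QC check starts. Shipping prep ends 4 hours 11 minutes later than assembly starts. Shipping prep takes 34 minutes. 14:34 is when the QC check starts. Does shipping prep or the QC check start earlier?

shipping prep

Assembly starts at 14:34 − 306 min = 09:28.
Shipping prep ends at 09:28 + 251 min = 13:39.
Shipping prep starts at 13:39 − 34 min = 13:05.
Shipping prep starts at 13:05 and the QC check starts at 14:34, so shipping prep is first.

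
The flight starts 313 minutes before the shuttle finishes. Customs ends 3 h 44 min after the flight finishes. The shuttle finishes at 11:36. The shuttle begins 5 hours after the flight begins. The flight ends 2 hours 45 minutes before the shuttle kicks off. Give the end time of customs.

The flight starts at 11:36 − 313 min = 06:23.
The shuttle starts at 06:23 + 300 min = 11:23.
The flight ends at 11:23 − 165 min = 08:38.
Customs ends at 08:38 + 224 min = 12:22.

12:22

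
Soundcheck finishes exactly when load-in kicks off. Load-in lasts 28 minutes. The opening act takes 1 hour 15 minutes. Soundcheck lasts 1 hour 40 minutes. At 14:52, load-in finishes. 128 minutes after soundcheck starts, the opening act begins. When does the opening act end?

16:07

Load-in starts at 14:52 − 28 min = 14:24.
So soundcheck ends at 14:24.
Soundcheck starts at 14:24 − 100 min = 12:44.
The opening act starts at 12:44 + 128 min = 14:52.
The opening act ends at 14:52 + 75 min = 16:07.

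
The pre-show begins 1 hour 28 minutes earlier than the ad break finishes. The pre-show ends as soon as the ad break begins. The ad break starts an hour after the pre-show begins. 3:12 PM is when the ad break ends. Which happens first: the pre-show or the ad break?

the pre-show

The pre-show starts at 3:12 PM − 88 min = 1:44 PM.
The ad break starts at 1:44 PM + 60 min = 2:44 PM.
The pre-show starts at 1:44 PM and the ad break starts at 2:44 PM, so the pre-show is first.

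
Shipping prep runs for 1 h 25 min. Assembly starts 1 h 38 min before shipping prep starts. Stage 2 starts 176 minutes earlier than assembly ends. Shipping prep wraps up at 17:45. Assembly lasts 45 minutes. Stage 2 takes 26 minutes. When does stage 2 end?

Shipping prep starts at 17:45 − 85 min = 16:20.
Assembly starts at 16:20 − 98 min = 14:42.
Assembly ends at 14:42 + 45 min = 15:27.
Stage 2 starts at 15:27 − 176 min = 12:31.
Stage 2 ends at 12:31 + 26 min = 12:57.

12:57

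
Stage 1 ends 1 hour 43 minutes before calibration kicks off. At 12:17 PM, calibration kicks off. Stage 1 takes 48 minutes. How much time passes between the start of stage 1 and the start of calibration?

2 hours 31 minutes

Stage 1 ends at 12:17 PM − 103 min = 10:34 AM.
Stage 1 starts at 10:34 AM − 48 min = 9:46 AM.
From 9:46 AM to 12:17 PM is 2 hours 31 minutes.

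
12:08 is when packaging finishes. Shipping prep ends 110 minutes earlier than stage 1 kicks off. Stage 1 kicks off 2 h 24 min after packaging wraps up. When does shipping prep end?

12:42

Stage 1 starts at 12:08 + 144 min = 14:32.
Shipping prep ends at 14:32 − 110 min = 12:42.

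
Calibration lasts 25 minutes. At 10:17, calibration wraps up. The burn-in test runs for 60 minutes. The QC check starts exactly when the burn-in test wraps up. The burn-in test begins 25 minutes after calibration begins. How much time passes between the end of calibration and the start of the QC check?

an hour

Calibration starts at 10:17 − 25 min = 09:52.
The burn-in test starts at 09:52 + 25 min = 10:17.
The burn-in test ends at 10:17 + 60 min = 11:17.
So the QC check starts at 11:17.
From 10:17 to 11:17 is an hour.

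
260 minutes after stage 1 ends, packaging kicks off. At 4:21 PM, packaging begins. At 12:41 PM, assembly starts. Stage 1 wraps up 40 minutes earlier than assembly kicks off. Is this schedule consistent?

Stage 1 ends at 12:41 PM − 40 min = 12:01 PM.
Packaging starts at 12:01 PM + 260 min = 4:21 PM.
That matches the stated 4:21 PM, so the schedule is consistent.

Yes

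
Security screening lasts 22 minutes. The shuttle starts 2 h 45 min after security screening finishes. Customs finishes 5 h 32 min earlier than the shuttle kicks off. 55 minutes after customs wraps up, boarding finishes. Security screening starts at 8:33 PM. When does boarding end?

Security screening ends at 8:33 PM + 22 min = 8:55 PM.
The shuttle starts at 8:55 PM + 165 min = 11:40 PM.
Customs ends at 11:40 PM − 332 min = 6:08 PM.
Boarding ends at 6:08 PM + 55 min = 7:03 PM.

7:03 PM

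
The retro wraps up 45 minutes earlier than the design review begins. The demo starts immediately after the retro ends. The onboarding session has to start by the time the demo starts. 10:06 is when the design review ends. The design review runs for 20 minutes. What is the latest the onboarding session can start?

The design review starts at 10:06 − 20 min = 09:46.
The retro ends at 09:46 − 45 min = 09:01.
So the demo starts at 09:01.
The onboarding session is bounded by the demo, so the latest it can start is 09:01.

09:01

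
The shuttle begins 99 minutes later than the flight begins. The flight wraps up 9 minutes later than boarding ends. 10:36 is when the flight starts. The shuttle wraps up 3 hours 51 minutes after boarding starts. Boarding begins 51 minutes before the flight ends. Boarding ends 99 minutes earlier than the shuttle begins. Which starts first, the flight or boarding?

boarding

The shuttle starts at 10:36 + 99 min = 12:15.
Boarding ends at 12:15 − 99 min = 10:36.
The flight ends at 10:36 + 9 min = 10:45.
Boarding starts at 10:45 − 51 min = 09:54.
The flight starts at 10:36 and boarding starts at 09:54, so boarding is first.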